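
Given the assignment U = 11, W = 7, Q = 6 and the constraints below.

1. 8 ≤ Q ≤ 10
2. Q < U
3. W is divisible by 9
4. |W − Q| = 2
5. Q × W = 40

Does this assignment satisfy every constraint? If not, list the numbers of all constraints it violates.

1. Q = 6 is outside [8, 10] — fails.
2. Q = 6, U = 11; 6 < 11 — holds.
3. 7 = 9×0 + 7, so 9 does not divide 7 — fails.
4. |7 − 6| = 1, not 2 — fails.
5. Q × W = 6 × 7 = 42, not 40 — fails.

The assignment fails constraints 1, 3, 4, and 5.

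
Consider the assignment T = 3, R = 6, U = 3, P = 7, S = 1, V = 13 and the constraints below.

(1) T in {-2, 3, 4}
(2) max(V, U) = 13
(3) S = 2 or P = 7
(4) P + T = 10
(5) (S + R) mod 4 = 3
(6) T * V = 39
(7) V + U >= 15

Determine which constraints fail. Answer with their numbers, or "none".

None — every constraint holds.

(1) T = 3 is in {-2, 3, 4}  OK
(2) max(13, 3) = 13  OK
(3) S = 1 ≠ 2, but P = 7 = 7 (second disjunct)  OK
(4) P + T = 7 + 3 = 10  OK
(5) S + R = 7; 7 mod 4 = 3  OK
(6) T * V = 3 * 13 = 39  OK
(7) V + U = 13 + 3 = 16; 16 ≥ 15  OK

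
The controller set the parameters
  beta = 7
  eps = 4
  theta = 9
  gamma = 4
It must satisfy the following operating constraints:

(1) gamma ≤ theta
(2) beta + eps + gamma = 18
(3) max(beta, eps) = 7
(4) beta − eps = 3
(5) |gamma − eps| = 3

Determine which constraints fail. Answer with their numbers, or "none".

(1) gamma = 4, theta = 9; 4 ≤ 9  ✔
(2) beta + eps + gamma = 7 + 4 + 4 = 15, not 18  ✘
(3) max(7, 4) = 7  ✔
(4) beta − eps = 7 − 4 = 3  ✔
(5) |4 − 4| = 0, not 3  ✘

Constraints 2 and 5 do not hold.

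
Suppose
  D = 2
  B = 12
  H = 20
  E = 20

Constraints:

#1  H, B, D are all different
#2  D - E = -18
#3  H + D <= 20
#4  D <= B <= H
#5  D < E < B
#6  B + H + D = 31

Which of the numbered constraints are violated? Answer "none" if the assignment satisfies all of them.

The assignment fails constraints 3, 5, and 6.

#1 values 20, 12, 2 are pairwise distinct — satisfied.
#2 D - E = 2 - 20 = -18 — satisfied.
#3 H + D = 20 + 2 = 22; 22 > 20, bound 20 not met — violated.
#4 values 2 <= 12 <= 20 — satisfied.
#5 values 2, 20, 12; E = 20 is not < B = 12 — violated.
#6 B + H + D = 12 + 20 + 2 = 34, not 31 — violated.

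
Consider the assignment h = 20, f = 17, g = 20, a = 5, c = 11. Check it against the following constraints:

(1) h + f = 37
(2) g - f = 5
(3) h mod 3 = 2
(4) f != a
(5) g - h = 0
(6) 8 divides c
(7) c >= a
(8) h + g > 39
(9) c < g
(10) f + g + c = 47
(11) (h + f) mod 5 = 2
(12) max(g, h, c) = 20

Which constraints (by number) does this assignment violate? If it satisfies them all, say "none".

(1) h + f = 20 + 17 = 37 — OK.
(2) g - f = 20 - 17 = 3, not 5 — violated.
(3) 20 mod 3 = 2 — OK.
(4) f = 17, a = 5; distinct — OK.
(5) g - h = 20 - 20 = 0 — OK.
(6) 11 = 8*1 + 3, so 8 does not divide 11 — violated.
(7) c = 11, a = 5; 11 ≥ 5 — OK.
(8) h + g = 20 + 20 = 40; 40 > 39 — OK.
(9) c = 11, g = 20; 11 < 20 — OK.
(10) f + g + c = 17 + 20 + 11 = 48, not 47 — violated.
(11) h + f = 37; 37 mod 5 = 2 — OK.
(12) max(20, 20, 11) = 20 — OK.

The assignment fails constraints 2, 6, and 10.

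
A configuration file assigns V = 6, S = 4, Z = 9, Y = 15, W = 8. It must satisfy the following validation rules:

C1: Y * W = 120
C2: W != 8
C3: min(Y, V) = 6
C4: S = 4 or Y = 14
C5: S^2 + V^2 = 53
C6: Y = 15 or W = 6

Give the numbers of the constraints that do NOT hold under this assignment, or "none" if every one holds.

Constraints 2, 5 do not hold.

C1: Y * W = 15 * 8 = 120 — holds.
C2: W = 8, but 8 is required to differ — fails.
C3: min(15, 6) = 6 — holds.
C4: S = 4 = 4 (first disjunct) — holds.
C5: S^2 + V^2 = 4^2 + 6^2 = 16 + 36 = 52, not 53 — fails.
C6: Y = 15 = 15 (first disjunct) — holds.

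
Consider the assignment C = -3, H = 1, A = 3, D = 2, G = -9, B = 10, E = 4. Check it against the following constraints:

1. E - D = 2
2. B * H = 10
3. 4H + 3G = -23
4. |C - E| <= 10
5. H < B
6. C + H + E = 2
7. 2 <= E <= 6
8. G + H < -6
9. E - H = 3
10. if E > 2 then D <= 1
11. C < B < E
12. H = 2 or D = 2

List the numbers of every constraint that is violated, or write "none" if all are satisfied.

Constraints 10, 11 are violated.

1. E - D = 4 - 2 = 2 — holds.
2. B * H = 10 * 1 = 10 — holds.
3. 4H + 3G = 4(1) + 3(-9) = -23 — holds.
4. |-3 - 4| = 7; 7 ≤ 10 — holds.
5. H = 1, B = 10; 1 < 10 — holds.
6. C + H + E = -3 + 1 + 4 = 2 — holds.
7. E = 4 lies in [2, 6] — holds.
8. G + H = -9 + 1 = -8; -8 < -6 — holds.
9. E - H = 4 - 1 = 3 — holds.
10. E = 4 > 2, so we need D ≤ 1; but D = 2 > 1 — fails.
11. values -3, 10, 4; B = 10 is not < E = 4 — fails.
12. H = 1 ≠ 2, but D = 2 = 2 (second disjunct) — holds.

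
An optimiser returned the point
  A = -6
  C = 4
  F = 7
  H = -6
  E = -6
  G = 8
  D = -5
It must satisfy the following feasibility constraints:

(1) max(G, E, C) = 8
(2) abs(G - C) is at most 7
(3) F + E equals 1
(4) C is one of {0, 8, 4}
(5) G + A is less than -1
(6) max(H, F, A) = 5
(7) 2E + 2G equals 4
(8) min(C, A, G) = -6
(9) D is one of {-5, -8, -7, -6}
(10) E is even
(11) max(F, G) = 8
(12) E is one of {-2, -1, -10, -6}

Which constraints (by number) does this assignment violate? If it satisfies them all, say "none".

No — constraints 5, 6 are not satisfied.

(1) max(8, -6, 4) = 8  ✔
(2) abs(8 - 4) = 4; 4 ≤ 7  ✔
(3) F + E = 7 + (-6) = 1  ✔
(4) C = 4 is in {0, 8, 4}  ✔
(5) G + A = 8 + (-6) = 2; 2 ≥ -1, bound -1 not met  ✘
(6) max(-6, 7, -6) = 7, not 5  ✘
(7) 2E + 2G = 2(-6) + 2(8) = 4  ✔
(8) min(4, -6, 8) = -6  ✔
(9) D = -5 is in {-5, -8, -7, -6}  ✔
(10) E = -6 is even  ✔
(11) max(7, 8) = 8  ✔
(12) E = -6 is in {-2, -1, -10, -6}  ✔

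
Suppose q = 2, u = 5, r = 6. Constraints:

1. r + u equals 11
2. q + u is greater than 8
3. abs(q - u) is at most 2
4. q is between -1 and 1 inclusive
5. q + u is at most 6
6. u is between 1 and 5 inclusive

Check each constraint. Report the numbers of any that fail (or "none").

Violated: 2, 3, 4, and 5.

1. r + u = 6 + 5 = 11  ✔
2. q + u = 2 + 5 = 7; 7 ≤ 8, bound 8 not met  ✘
3. abs(2 - 5) = 3; 3 > 2, exceeds bound 2  ✘
4. q = 2 is outside [-1, 1]  ✘
5. q + u = 2 + 5 = 7; 7 > 6, bound 6 not met  ✘
6. u = 5 lies in [1, 5]  ✔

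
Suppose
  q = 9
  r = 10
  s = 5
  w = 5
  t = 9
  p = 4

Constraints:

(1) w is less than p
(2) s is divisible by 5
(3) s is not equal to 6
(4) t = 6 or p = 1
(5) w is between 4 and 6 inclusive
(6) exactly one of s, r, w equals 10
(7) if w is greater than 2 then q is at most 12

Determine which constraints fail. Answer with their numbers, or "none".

Constraints 1 and 4 are violated.

(1) w = 5, p = 4; 5 ≥ 4 (want <) — violated.
(2) 5 / 5 = 1, so 5 divides 5 — satisfied.
(3) s = 5, and 5 ≠ 6 — satisfied.
(4) t = 9 ≠ 6 and p = 4 ≠ 1; both disjuncts false — violated.
(5) w = 5 lies in [4, 6] — satisfied.
(6) s=5, r=10, w=5; 1 of them equals 10 — satisfied.
(7) w = 5 > 2, so we need q ≤ 12; q = 9 ≤ 12 — satisfied.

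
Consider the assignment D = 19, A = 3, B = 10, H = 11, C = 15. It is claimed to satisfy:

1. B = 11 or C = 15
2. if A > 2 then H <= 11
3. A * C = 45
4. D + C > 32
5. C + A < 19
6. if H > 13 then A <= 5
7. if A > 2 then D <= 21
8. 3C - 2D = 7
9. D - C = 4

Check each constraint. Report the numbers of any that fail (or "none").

No violations.

1. B = 10 ≠ 11, but C = 15 = 15 (second disjunct) — OK.
2. A = 3 > 2, so we need H ≤ 11; H = 11 ≤ 11 — OK.
3. A * C = 3 * 15 = 45 — OK.
4. D + C = 19 + 15 = 34; 34 > 32 — OK.
5. C + A = 15 + 3 = 18; 18 < 19 — OK.
6. H = 11, not > 13; antecedent false, conditional vacuously true — OK.
7. A = 3 > 2, so we need D ≤ 21; D = 19 ≤ 21 — OK.
8. 3C - 2D = 3(15) - 2(19) = 7 — OK.
9. D - C = 19 - 15 = 4 — OK.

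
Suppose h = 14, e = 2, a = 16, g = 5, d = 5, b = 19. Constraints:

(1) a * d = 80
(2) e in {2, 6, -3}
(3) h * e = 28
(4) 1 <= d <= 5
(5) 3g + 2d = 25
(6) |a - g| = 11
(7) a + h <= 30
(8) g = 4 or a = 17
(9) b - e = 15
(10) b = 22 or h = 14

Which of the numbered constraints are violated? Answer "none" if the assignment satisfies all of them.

(1) a * d = 16 * 5 = 80 — holds.
(2) e = 2 is in {2, 6, -3} — holds.
(3) h * e = 14 * 2 = 28 — holds.
(4) d = 5 lies in [1, 5] — holds.
(5) 3g + 2d = 3(5) + 2(5) = 25 — holds.
(6) |16 - 5| = 11 — holds.
(7) a + h = 16 + 14 = 30; 30 ≤ 30 — holds.
(8) g = 5 ≠ 4 and a = 16 ≠ 17; both disjuncts false — fails.
(9) b - e = 19 - 2 = 17, not 15 — fails.
(10) b = 19 ≠ 22, but h = 14 = 14 (second disjunct) — holds.

Constraints 8 and 9 do not hold.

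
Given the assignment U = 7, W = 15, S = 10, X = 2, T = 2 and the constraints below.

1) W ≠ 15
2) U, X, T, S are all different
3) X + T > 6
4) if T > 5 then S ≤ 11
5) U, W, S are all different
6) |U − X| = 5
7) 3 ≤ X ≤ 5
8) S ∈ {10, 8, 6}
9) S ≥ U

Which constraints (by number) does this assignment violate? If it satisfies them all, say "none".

Constraints 1, 2, 3, and 7 do not hold.

1) W = 15, but 15 is required to differ — does not hold.
2) X = T = 2, not all different — does not hold.
3) X + T = 2 + 2 = 4; 4 ≤ 6, bound 6 not met — does not hold.
4) T = 2, not > 5; antecedent false, conditional vacuously true — holds.
5) values 7, 15, 10 are pairwise distinct — holds.
6) |7 − 2| = 5 — holds.
7) X = 2 is outside [3, 5] — does not hold.
8) S = 10 is in {10, 8, 6} — holds.
9) S = 10, U = 7; 10 ≥ 7 — holds.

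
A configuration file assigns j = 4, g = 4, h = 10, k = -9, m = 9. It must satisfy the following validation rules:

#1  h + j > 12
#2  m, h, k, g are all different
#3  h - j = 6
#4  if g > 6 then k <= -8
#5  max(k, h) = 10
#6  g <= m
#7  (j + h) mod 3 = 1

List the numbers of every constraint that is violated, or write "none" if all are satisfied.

#1 h + j = 10 + 4 = 14; 14 > 12 — satisfied.
#2 values 9, 10, -9, 4 are pairwise distinct — satisfied.
#3 h - j = 10 - 4 = 6 — satisfied.
#4 g = 4, not > 6; antecedent false, conditional vacuously true — satisfied.
#5 max(-9, 10) = 10 — satisfied.
#6 g = 4, m = 9; 4 ≤ 9 — satisfied.
#7 j + h = 14; 14 mod 3 = 2, not 1 — violated.

The assignment fails constraint 7.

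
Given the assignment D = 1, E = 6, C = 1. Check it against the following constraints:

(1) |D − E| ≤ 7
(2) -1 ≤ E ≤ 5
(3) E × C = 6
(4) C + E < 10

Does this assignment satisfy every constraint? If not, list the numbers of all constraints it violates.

The assignment fails constraint 2.

(1) |1 − 6| = 5; 5 ≤ 7  true
(2) E = 6 is outside [-1, 5]  false
(3) E × C = 6 × 1 = 6  true
(4) C + E = 1 + 6 = 7; 7 < 10  true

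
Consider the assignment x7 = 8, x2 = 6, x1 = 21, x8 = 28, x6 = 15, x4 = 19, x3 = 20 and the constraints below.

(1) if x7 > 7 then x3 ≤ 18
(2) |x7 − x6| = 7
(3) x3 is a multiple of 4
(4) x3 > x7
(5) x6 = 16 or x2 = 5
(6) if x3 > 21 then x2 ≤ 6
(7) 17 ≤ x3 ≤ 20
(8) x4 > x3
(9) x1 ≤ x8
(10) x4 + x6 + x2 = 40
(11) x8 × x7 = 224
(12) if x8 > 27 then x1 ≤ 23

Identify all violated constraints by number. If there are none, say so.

(1) x7 = 8 > 7, so we need x3 ≤ 18; but x3 = 20 > 18  false
(2) |8 − 15| = 7  true
(3) 20 / 4 = 5, so 4 divides 20  true
(4) x3 = 20, x7 = 8; 20 > 8  true
(5) x6 = 15 ≠ 16 and x2 = 6 ≠ 5; both disjuncts false  false
(6) x3 = 20, not > 21; antecedent false, conditional vacuously true  true
(7) x3 = 20 lies in [17, 20]  true
(8) x4 = 19, x3 = 20; 19 ≤ 20 (want >)  false
(9) x1 = 21, x8 = 28; 21 ≤ 28  true
(10) x4 + x6 + x2 = 19 + 15 + 6 = 40  true
(11) x8 × x7 = 28 × 8 = 224  true
(12) x8 = 28 > 27, so we need x1 ≤ 23; x1 = 21 ≤ 23  true

Constraints 1, 5, and 8 do not hold.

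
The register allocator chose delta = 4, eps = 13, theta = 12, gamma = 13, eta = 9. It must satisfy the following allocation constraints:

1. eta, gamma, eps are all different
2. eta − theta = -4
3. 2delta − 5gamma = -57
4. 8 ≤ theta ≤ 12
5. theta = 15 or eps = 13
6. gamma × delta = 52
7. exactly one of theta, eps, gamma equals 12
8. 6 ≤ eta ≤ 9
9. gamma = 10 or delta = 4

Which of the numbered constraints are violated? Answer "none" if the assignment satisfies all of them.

1. gamma = eps = 13, not all different  ✗
2. eta − theta = 9 − 12 = -3, not -4  ✗
3. 2delta − 5gamma = 2(4) − 5(13) = -57  ✓
4. theta = 12 lies in [8, 12]  ✓
5. theta = 12 ≠ 15, but eps = 13 = 13 (second disjunct)  ✓
6. gamma × delta = 13 × 4 = 52  ✓
7. theta=12, eps=13, gamma=13; 1 of them equals 12  ✓
8. eta = 9 lies in [6, 9]  ✓
9. gamma = 13 ≠ 10, but delta = 4 = 4 (second disjunct)  ✓

Violated: 1 and 2.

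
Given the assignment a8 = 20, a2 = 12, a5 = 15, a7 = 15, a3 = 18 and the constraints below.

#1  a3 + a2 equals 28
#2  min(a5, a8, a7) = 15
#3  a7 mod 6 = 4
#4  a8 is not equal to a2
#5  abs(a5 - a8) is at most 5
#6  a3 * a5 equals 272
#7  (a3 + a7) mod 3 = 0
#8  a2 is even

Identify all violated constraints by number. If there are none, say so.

#1 a3 + a2 = 18 + 12 = 30, not 28 — fails.
#2 min(15, 20, 15) = 15 — holds.
#3 15 mod 6 = 3, not 4 — fails.
#4 a8 = 20, a2 = 12; distinct — holds.
#5 abs(15 - 20) = 5; 5 ≤ 5 — holds.
#6 a3 * a5 = 18 * 15 = 270, not 272 — fails.
#7 a3 + a7 = 33; 33 mod 3 = 0 — holds.
#8 a2 = 12 is even — holds.

No — constraints 1, 3, 6 are not satisfied.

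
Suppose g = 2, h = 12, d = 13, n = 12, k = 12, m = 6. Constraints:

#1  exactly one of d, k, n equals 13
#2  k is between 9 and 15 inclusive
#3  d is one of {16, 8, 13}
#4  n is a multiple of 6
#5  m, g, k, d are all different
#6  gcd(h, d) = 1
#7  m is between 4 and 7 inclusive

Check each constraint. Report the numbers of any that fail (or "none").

#1 d=13, k=12, n=12; 1 of them equals 13  OK
#2 k = 12 lies in [9, 15]  OK
#3 d = 13 is in {16, 8, 13}  OK
#4 12 / 6 = 2, so 6 divides 12  OK
#5 values 6, 2, 12, 13 are pairwise distinct  OK
#6 gcd(12, 13) = 1  OK
#7 m = 6 lies in [4, 7]  OK

Yes — all constraints hold.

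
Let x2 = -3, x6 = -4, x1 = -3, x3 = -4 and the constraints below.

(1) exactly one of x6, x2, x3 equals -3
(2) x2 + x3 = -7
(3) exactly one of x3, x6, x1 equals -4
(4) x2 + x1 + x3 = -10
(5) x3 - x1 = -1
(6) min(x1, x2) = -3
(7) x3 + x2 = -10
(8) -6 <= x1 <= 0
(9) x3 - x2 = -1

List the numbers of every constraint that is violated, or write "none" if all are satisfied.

(1) x6=-4, x2=-3, x3=-4; 1 of them equals -3  yes
(2) x2 + x3 = -3 + (-4) = -7  yes
(3) x3=-4, x6=-4, x1=-3; 2 of them equal -4, not exactly one  no
(4) x2 + x1 + x3 = -3 + (-3) + (-4) = -10  yes
(5) x3 - x1 = -4 - (-3) = -1  yes
(6) min(-3, -3) = -3  yes
(7) x3 + x2 = -4 + (-3) = -7, not -10  no
(8) x1 = -3 lies in [-6, 0]  yes
(9) x3 - x2 = -4 - (-3) = -1  yes

The assignment fails constraints 3, 7.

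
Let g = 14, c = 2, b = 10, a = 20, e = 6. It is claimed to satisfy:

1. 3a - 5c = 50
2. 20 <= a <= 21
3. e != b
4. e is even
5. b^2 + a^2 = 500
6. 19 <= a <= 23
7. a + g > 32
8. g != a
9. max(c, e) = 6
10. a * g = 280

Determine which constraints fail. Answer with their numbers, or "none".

None — every constraint holds.

1. 3a - 5c = 3(20) - 5(2) = 50  OK
2. a = 20 lies in [20, 21]  OK
3. e = 6, b = 10; distinct  OK
4. e = 6 is even  OK
5. b^2 + a^2 = 10^2 + 20^2 = 100 + 400 = 500  OK
6. a = 20 lies in [19, 23]  OK
7. a + g = 20 + 14 = 34; 34 > 32  OK
8. g = 14, a = 20; distinct  OK
9. max(2, 6) = 6  OK
10. a * g = 20 * 14 = 280  OK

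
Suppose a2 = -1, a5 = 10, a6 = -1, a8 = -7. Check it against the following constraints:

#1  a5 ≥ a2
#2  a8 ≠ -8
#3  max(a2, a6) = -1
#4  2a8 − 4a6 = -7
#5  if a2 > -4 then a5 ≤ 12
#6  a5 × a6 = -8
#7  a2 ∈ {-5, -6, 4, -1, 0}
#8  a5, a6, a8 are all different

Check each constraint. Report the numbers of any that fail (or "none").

No — constraints 4 and 6 are not satisfied.

#1 a5 = 10, a2 = -1; 10 ≥ -1 — OK.
#2 a8 = -7, and -7 ≠ -8 — OK.
#3 max(-1, -1) = -1 — OK.
#4 2a8 − 4a6 = 2(-7) − 4(-1) = -10, not -7 — violated.
#5 a2 = -1 > -4, so we need a5 ≤ 12; a5 = 10 ≤ 12 — OK.
#6 a5 × a6 = 10 × (-1) = -10, not -8 — violated.
#7 a2 = -1 is in {-5, -6, 4, -1, 0} — OK.
#8 values 10, -1, -7 are pairwise distinct — OK.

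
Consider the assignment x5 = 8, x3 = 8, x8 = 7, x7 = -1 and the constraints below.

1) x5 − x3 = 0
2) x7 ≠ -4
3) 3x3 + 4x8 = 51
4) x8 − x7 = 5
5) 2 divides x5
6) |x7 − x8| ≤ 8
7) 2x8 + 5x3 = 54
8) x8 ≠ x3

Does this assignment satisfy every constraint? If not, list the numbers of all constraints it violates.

1) x5 − x3 = 8 − 8 = 0 — OK.
2) x7 = -1, and -1 ≠ -4 — OK.
3) 3x3 + 4x8 = 3(8) + 4(7) = 52, not 51 — violated.
4) x8 − x7 = 7 − (-1) = 8, not 5 — violated.
5) 8 / 2 = 4, so 2 divides 8 — OK.
6) |-1 − 7| = 8; 8 ≤ 8 — OK.
7) 2x8 + 5x3 = 2(7) + 5(8) = 54 — OK.
8) x8 = 7, x3 = 8; distinct — OK.

Violated: 3, 4.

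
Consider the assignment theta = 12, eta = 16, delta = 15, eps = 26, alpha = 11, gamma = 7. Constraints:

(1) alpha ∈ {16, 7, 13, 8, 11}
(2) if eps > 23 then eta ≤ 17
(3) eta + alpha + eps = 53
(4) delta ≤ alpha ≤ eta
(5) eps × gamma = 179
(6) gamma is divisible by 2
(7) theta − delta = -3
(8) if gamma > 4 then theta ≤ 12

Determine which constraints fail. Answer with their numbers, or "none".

(1) alpha = 11 is in {16, 7, 13, 8, 11}  ✔
(2) eps = 26 > 23, so we need eta ≤ 17; eta = 16 ≤ 17  ✔
(3) eta + alpha + eps = 16 + 11 + 26 = 53  ✔
(4) values 15, 11, 16; delta = 15 is not ≤ alpha = 11  ✘
(5) eps × gamma = 26 × 7 = 182, not 179  ✘
(6) 7 = 2×3 + 1, so 2 does not divide 7  ✘
(7) theta − delta = 12 − 15 = -3  ✔
(8) gamma = 7 > 4, so we need theta ≤ 12; theta = 12 ≤ 12  ✔

The assignment fails constraints 4, 5, 6.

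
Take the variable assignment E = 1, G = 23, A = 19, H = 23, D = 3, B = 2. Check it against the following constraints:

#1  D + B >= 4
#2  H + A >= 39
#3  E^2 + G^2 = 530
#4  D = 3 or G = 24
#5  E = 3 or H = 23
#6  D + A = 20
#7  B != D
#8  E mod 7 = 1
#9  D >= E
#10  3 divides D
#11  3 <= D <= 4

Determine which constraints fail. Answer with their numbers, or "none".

#1 D + B = 3 + 2 = 5; 5 ≥ 4 — OK.
#2 H + A = 23 + 19 = 42; 42 ≥ 39 — OK.
#3 E^2 + G^2 = 1^2 + 23^2 = 1 + 529 = 530 — OK.
#4 D = 3 = 3 (first disjunct) — OK.
#5 E = 1 ≠ 3, but H = 23 = 23 (second disjunct) — OK.
#6 D + A = 3 + 19 = 22, not 20 — violated.
#7 B = 2, D = 3; distinct — OK.
#8 1 mod 7 = 1 — OK.
#9 D = 3, E = 1; 3 ≥ 1 — OK.
#10 3 / 3 = 1, so 3 divides 3 — OK.
#11 D = 3 lies in [3, 4] — OK.

No — constraint 6 is not satisfied.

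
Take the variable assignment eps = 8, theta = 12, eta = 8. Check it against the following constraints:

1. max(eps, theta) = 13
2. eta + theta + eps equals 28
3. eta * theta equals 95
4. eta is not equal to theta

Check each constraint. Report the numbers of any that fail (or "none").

1. max(8, 12) = 12, not 13  no
2. eta + theta + eps = 8 + 12 + 8 = 28  yes
3. eta * theta = 8 * 12 = 96, not 95  no
4. eta = 8, theta = 12; distinct  yes

Constraints 1, 3 are violated.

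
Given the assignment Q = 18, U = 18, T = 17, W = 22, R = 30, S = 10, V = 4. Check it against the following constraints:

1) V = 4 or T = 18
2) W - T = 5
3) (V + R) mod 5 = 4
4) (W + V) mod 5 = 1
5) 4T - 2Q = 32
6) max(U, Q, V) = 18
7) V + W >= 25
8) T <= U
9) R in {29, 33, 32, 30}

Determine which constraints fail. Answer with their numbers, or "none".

1) V = 4 = 4 (first disjunct)  yes
2) W - T = 22 - 17 = 5  yes
3) V + R = 34; 34 mod 5 = 4  yes
4) W + V = 26; 26 mod 5 = 1  yes
5) 4T - 2Q = 4(17) - 2(18) = 32  yes
6) max(18, 18, 4) = 18  yes
7) V + W = 4 + 22 = 26; 26 ≥ 25  yes
8) T = 17, U = 18; 17 ≤ 18  yes
9) R = 30 is in {29, 33, 32, 30}  yes

All constraints are satisfied.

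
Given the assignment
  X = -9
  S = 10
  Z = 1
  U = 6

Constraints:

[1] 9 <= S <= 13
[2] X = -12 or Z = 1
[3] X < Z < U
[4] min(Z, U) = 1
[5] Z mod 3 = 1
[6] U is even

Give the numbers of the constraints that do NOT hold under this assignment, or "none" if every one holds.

[1] S = 10 lies in [9, 13] — OK.
[2] X = -9 ≠ -12, but Z = 1 = 1 (second disjunct) — OK.
[3] values -9 < 1 < 6 — OK.
[4] min(1, 6) = 1 — OK.
[5] 1 mod 3 = 1 — OK.
[6] U = 6 is even — OK.

Yes — all constraints hold.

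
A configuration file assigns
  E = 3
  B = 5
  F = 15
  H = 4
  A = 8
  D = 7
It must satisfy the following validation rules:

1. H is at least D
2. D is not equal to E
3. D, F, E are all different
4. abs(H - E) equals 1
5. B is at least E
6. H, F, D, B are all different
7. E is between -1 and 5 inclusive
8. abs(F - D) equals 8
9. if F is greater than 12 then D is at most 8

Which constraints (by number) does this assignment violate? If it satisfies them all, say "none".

Constraint 1 is violated.

1. H = 4, D = 7; 4 < 7 (want ≥) — violated.
2. D = 7, E = 3; distinct — satisfied.
3. values 7, 15, 3 are pairwise distinct — satisfied.
4. abs(4 - 3) = 1 — satisfied.
5. B = 5, E = 3; 5 ≥ 3 — satisfied.
6. values 4, 15, 7, 5 are pairwise distinct — satisfied.
7. E = 3 lies in [-1, 5] — satisfied.
8. abs(15 - 7) = 8 — satisfied.
9. F = 15 > 12, so we need D ≤ 8; D = 7 ≤ 8 — satisfied.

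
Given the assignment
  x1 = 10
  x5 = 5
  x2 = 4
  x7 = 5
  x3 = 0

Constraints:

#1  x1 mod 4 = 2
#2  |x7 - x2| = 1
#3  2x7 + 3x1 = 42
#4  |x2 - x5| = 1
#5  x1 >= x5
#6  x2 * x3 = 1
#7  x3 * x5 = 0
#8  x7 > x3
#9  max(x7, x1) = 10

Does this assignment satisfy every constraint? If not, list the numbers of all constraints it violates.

#1 10 mod 4 = 2  ✓
#2 |5 - 4| = 1  ✓
#3 2x7 + 3x1 = 2(5) + 3(10) = 40, not 42  ✗
#4 |4 - 5| = 1  ✓
#5 x1 = 10, x5 = 5; 10 ≥ 5  ✓
#6 x2 * x3 = 4 * 0 = 0, not 1  ✗
#7 x3 * x5 = 0 * 5 = 0  ✓
#8 x7 = 5, x3 = 0; 5 > 0  ✓
#9 max(5, 10) = 10  ✓

The assignment fails constraints 3 and 6.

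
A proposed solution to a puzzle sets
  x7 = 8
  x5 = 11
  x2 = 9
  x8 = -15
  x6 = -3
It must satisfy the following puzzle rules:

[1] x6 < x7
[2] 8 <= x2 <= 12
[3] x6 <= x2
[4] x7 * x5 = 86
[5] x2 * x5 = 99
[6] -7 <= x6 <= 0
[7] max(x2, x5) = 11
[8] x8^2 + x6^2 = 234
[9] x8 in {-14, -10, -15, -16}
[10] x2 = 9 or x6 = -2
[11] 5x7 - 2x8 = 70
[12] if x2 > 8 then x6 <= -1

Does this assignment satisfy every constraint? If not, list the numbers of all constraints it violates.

No — constraint 4 is not satisfied.

[1] x6 = -3, x7 = 8; -3 < 8 — OK.
[2] x2 = 9 lies in [8, 12] — OK.
[3] x6 = -3, x2 = 9; -3 ≤ 9 — OK.
[4] x7 * x5 = 8 * 11 = 88, not 86 — violated.
[5] x2 * x5 = 9 * 11 = 99 — OK.
[6] x6 = -3 lies in [-7, 0] — OK.
[7] max(9, 11) = 11 — OK.
[8] x8^2 + x6^2 = (-15)^2 + (-3)^2 = 225 + 9 = 234 — OK.
[9] x8 = -15 is in {-14, -10, -15, -16} — OK.
[10] x2 = 9 = 9 (first disjunct) — OK.
[11] 5x7 - 2x8 = 5(8) - 2(-15) = 70 — OK.
[12] x2 = 9 > 8, so we need x6 ≤ -1; x6 = -3 ≤ -1 — OK.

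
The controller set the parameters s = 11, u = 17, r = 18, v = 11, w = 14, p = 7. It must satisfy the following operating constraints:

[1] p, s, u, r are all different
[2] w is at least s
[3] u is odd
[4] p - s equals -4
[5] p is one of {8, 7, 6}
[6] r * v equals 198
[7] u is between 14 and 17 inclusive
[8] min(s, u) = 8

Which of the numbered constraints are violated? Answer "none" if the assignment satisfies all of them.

No — constraint 8 is not satisfied.

[1] values 7, 11, 17, 18 are pairwise distinct  ✔
[2] w = 14, s = 11; 14 ≥ 11  ✔
[3] u = 17 is odd  ✔
[4] p - s = 7 - 11 = -4  ✔
[5] p = 7 is in {8, 7, 6}  ✔
[6] r * v = 18 * 11 = 198  ✔
[7] u = 17 lies in [14, 17]  ✔
[8] min(11, 17) = 11, not 8  ✘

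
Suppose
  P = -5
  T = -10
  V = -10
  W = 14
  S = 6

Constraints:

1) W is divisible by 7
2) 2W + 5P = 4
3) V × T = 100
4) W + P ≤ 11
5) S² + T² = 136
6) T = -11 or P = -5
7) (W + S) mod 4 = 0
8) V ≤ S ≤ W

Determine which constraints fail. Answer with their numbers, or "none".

1) 14 / 7 = 2, so 7 divides 14 — holds.
2) 2W + 5P = 2(14) + 5(-5) = 3, not 4 — fails.
3) V × T = -10 × (-10) = 100 — holds.
4) W + P = 14 + (-5) = 9; 9 ≤ 11 — holds.
5) S² + T² = 6² + (-10)² = 36 + 100 = 136 — holds.
6) T = -10 ≠ -11, but P = -5 = -5 (second disjunct) — holds.
7) W + S = 20; 20 mod 4 = 0 — holds.
8) values -10 ≤ 6 ≤ 14 — holds.

The assignment fails constraint 2.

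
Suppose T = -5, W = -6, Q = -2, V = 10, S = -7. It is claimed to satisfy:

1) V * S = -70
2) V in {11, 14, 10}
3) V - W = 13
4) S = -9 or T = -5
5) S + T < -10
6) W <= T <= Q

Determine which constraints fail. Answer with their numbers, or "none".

Violated: 3.

1) V * S = 10 * (-7) = -70 — holds.
2) V = 10 is in {11, 14, 10} — holds.
3) V - W = 10 - (-6) = 16, not 13 — does not hold.
4) S = -7 ≠ -9, but T = -5 = -5 (second disjunct) — holds.
5) S + T = -7 + (-5) = -12; -12 < -10 — holds.
6) values -6 <= -5 <= -2 — holds.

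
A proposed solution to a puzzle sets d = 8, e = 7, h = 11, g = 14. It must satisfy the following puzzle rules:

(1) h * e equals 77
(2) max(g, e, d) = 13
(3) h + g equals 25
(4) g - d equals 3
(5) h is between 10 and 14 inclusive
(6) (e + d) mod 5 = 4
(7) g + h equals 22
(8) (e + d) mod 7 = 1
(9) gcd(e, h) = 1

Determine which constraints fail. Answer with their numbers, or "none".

(1) h * e = 11 * 7 = 77 — holds.
(2) max(14, 7, 8) = 14, not 13 — does not hold.
(3) h + g = 11 + 14 = 25 — holds.
(4) g - d = 14 - 8 = 6, not 3 — does not hold.
(5) h = 11 lies in [10, 14] — holds.
(6) e + d = 15; 15 mod 5 = 0, not 4 — does not hold.
(7) g + h = 14 + 11 = 25, not 22 — does not hold.
(8) e + d = 15; 15 mod 7 = 1 — holds.
(9) gcd(7, 11) = 1 — holds.

No — constraints 2, 4, 6, and 7 are not satisfied.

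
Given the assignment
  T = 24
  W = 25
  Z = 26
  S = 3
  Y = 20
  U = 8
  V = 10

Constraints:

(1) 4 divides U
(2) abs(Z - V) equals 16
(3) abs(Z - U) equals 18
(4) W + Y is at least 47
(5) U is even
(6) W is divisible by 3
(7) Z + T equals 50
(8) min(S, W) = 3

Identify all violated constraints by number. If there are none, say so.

(1) 8 / 4 = 2, so 4 divides 8 — holds.
(2) abs(26 - 10) = 16 — holds.
(3) abs(26 - 8) = 18 — holds.
(4) W + Y = 25 + 20 = 45; 45 < 47, bound 47 not met — does not hold.
(5) U = 8 is even — holds.
(6) 25 = 3*8 + 1, so 3 does not divide 25 — does not hold.
(7) Z + T = 26 + 24 = 50 — holds.
(8) min(3, 25) = 3 — holds.

Violated: 4 and 6.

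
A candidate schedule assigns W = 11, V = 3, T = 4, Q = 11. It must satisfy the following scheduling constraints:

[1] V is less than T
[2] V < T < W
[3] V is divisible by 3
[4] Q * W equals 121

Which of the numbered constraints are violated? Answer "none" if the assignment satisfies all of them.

All constraints are satisfied.

[1] V = 3, T = 4; 3 < 4 — satisfied.
[2] values 3 < 4 < 11 — satisfied.
[3] 3 / 3 = 1, so 3 divides 3 — satisfied.
[4] Q * W = 11 * 11 = 121 — satisfied.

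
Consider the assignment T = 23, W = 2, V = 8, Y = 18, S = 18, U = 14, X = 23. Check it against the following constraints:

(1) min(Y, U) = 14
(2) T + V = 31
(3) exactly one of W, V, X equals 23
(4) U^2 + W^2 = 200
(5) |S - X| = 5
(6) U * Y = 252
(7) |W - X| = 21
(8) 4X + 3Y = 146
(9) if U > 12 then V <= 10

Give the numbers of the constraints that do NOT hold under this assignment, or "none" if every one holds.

None — every constraint holds.

(1) min(18, 14) = 14 — holds.
(2) T + V = 23 + 8 = 31 — holds.
(3) W=2, V=8, X=23; 1 of them equals 23 — holds.
(4) U^2 + W^2 = 14^2 + 2^2 = 196 + 4 = 200 — holds.
(5) |18 - 23| = 5 — holds.
(6) U * Y = 14 * 18 = 252 — holds.
(7) |2 - 23| = 21 — holds.
(8) 4X + 3Y = 4(23) + 3(18) = 146 — holds.
(9) U = 14 > 12, so we need V ≤ 10; V = 8 ≤ 10 — holds.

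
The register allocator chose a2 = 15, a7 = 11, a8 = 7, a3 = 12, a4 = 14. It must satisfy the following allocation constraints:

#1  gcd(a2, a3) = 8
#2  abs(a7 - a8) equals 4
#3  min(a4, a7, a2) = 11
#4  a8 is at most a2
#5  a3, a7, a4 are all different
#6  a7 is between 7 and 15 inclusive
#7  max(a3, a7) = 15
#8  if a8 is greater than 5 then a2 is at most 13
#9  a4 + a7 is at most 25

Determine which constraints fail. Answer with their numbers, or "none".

#1 gcd(15, 12) = 3, not 8 — violated.
#2 abs(11 - 7) = 4 — satisfied.
#3 min(14, 11, 15) = 11 — satisfied.
#4 a8 = 7, a2 = 15; 7 ≤ 15 — satisfied.
#5 values 12, 11, 14 are pairwise distinct — satisfied.
#6 a7 = 11 lies in [7, 15] — satisfied.
#7 max(12, 11) = 12, not 15 — violated.
#8 a8 = 7 > 5, so we need a2 ≤ 13; but a2 = 15 > 13 — violated.
#9 a4 + a7 = 14 + 11 = 25; 25 ≤ 25 — satisfied.

The assignment fails constraints 1, 7, 8.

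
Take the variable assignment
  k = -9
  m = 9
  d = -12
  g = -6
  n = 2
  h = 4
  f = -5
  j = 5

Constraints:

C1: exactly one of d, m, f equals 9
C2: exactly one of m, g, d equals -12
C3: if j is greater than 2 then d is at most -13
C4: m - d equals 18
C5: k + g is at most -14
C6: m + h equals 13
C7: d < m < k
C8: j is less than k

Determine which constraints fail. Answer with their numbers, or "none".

Constraints 3, 4, 7, and 8 are violated.

C1: d=-12, m=9, f=-5; 1 of them equals 9 — holds.
C2: m=9, g=-6, d=-12; 1 of them equals -12 — holds.
C3: j = 5 > 2, so we need d ≤ -13; but d = -12 > -13 — does not hold.
C4: m - d = 9 - (-12) = 21, not 18 — does not hold.
C5: k + g = -9 + (-6) = -15; -15 ≤ -14 — holds.
C6: m + h = 9 + 4 = 13 — holds.
C7: values -12, 9, -9; m = 9 is not < k = -9 — does not hold.
C8: j = 5, k = -9; 5 ≥ -9 (want <) — does not hold.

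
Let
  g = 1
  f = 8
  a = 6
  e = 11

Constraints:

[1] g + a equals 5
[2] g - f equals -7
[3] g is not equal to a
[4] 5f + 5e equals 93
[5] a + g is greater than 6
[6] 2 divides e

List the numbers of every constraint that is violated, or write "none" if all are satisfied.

[1] g + a = 1 + 6 = 7, not 5 — violated.
[2] g - f = 1 - 8 = -7 — OK.
[3] g = 1, a = 6; distinct — OK.
[4] 5f + 5e = 5(8) + 5(11) = 95, not 93 — violated.
[5] a + g = 6 + 1 = 7; 7 > 6 — OK.
[6] 11 = 2*5 + 1, so 2 does not divide 11 — violated.

No — constraints 1, 4, and 6 are not satisfied.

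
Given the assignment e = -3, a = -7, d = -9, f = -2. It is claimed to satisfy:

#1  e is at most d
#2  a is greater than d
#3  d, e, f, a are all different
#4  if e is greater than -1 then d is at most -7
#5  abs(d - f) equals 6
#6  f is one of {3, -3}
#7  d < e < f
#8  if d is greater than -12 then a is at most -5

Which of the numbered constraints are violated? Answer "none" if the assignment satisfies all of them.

#1 e = -3, d = -9; -3 > -9 (want ≤) — violated.
#2 a = -7, d = -9; -7 > -9 — satisfied.
#3 values -9, -3, -2, -7 are pairwise distinct — satisfied.
#4 e = -3, not > -1; antecedent false, conditional vacuously true — satisfied.
#5 abs(-9 - (-2)) = 7, not 6 — violated.
#6 f = -2 is not in {3, -3} — violated.
#7 values -9 < -3 < -2 — satisfied.
#8 d = -9 > -12, so we need a ≤ -5; a = -7 ≤ -5 — satisfied.

No — constraints 1, 5, 6 are not satisfied.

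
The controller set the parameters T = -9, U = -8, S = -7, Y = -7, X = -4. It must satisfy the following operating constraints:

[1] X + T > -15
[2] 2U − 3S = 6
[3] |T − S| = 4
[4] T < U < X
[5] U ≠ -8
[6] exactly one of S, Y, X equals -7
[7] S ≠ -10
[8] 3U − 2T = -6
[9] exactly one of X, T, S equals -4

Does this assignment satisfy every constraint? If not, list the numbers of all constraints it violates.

[1] X + T = -4 + (-9) = -13; -13 > -15  yes
[2] 2U − 3S = 2(-8) − 3(-7) = 5, not 6  no
[3] |-9 − (-7)| = 2, not 4  no
[4] values -9 < -8 < -4  yes
[5] U = -8, but -8 is required to differ  no
[6] S=-7, Y=-7, X=-4; 2 of them equal -7, not exactly one  no
[7] S = -7, and -7 ≠ -10  yes
[8] 3U − 2T = 3(-8) − 2(-9) = -6  yes
[9] X=-4, T=-9, S=-7; 1 of them equals -4  yes

Constraints 2, 3, 5, and 6 do not hold.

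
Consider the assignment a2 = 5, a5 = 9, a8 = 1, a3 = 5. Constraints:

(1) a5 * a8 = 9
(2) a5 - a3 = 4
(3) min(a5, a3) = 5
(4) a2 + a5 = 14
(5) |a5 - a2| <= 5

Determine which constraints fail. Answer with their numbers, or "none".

No violations.

(1) a5 * a8 = 9 * 1 = 9 — holds.
(2) a5 - a3 = 9 - 5 = 4 — holds.
(3) min(9, 5) = 5 — holds.
(4) a2 + a5 = 5 + 9 = 14 — holds.
(5) |9 - 5| = 4; 4 ≤ 5 — holds.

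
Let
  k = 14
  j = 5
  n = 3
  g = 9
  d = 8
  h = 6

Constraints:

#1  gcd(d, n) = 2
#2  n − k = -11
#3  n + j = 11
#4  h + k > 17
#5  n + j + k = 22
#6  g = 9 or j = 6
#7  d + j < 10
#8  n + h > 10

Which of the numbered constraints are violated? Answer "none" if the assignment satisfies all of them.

No — constraints 1, 3, 7, and 8 are not satisfied.

#1 gcd(8, 3) = 1, not 2  no
#2 n − k = 3 − 14 = -11  yes
#3 n + j = 3 + 5 = 8, not 11  no
#4 h + k = 6 + 14 = 20; 20 > 17  yes
#5 n + j + k = 3 + 5 + 14 = 22  yes
#6 g = 9 = 9 (first disjunct)  yes
#7 d + j = 8 + 5 = 13; 13 ≥ 10, bound 10 not met  no
#8 n + h = 3 + 6 = 9; 9 ≤ 10, bound 10 not met  no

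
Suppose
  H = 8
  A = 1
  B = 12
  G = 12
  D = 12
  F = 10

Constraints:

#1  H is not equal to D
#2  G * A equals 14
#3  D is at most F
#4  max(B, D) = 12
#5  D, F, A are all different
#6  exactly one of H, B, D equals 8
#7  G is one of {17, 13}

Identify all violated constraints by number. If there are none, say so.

Constraints 2, 3, 7 are violated.

#1 H = 8, D = 12; distinct — satisfied.
#2 G * A = 12 * 1 = 12, not 14 — violated.
#3 D = 12, F = 10; 12 > 10 (want ≤) — violated.
#4 max(12, 12) = 12 — satisfied.
#5 values 12, 10, 1 are pairwise distinct — satisfied.
#6 H=8, B=12, D=12; 1 of them equals 8 — satisfied.
#7 G = 12 is not in {17, 13} — violated.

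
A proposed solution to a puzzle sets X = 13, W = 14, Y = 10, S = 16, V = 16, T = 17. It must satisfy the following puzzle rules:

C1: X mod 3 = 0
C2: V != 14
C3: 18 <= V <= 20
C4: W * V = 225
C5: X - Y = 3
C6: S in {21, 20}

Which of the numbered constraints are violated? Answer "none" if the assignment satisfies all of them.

C1: 13 mod 3 = 1, not 0 — does not hold.
C2: V = 16, and 16 ≠ 14 — holds.
C3: V = 16 is outside [18, 20] — does not hold.
C4: W * V = 14 * 16 = 224, not 225 — does not hold.
C5: X - Y = 13 - 10 = 3 — holds.
C6: S = 16 is not in {21, 20} — does not hold.

Constraints 1, 3, 4, 6 do not hold.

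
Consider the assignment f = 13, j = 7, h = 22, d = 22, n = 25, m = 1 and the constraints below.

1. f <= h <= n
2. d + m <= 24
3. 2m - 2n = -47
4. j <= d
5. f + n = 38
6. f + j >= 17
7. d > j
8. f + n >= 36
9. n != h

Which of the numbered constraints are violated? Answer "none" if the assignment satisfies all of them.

1. values 13 <= 22 <= 25 — OK.
2. d + m = 22 + 1 = 23; 23 ≤ 24 — OK.
3. 2m - 2n = 2(1) - 2(25) = -48, not -47 — violated.
4. j = 7, d = 22; 7 ≤ 22 — OK.
5. f + n = 13 + 25 = 38 — OK.
6. f + j = 13 + 7 = 20; 20 ≥ 17 — OK.
7. d = 22, j = 7; 22 > 7 — OK.
8. f + n = 13 + 25 = 38; 38 ≥ 36 — OK.
9. n = 25, h = 22; distinct — OK.

No — constraint 3 is not satisfied.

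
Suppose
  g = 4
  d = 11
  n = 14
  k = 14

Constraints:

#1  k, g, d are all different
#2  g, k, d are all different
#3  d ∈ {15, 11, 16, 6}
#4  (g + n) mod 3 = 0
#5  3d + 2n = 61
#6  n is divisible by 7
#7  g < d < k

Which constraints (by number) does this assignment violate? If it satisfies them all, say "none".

#1 values 14, 4, 11 are pairwise distinct  ✔
#2 values 4, 14, 11 are pairwise distinct  ✔
#3 d = 11 is in {15, 11, 16, 6}  ✔
#4 g + n = 18; 18 mod 3 = 0  ✔
#5 3d + 2n = 3(11) + 2(14) = 61  ✔
#6 14 / 7 = 2, so 7 divides 14  ✔
#7 values 4 < 11 < 14  ✔

All constraints are satisfied.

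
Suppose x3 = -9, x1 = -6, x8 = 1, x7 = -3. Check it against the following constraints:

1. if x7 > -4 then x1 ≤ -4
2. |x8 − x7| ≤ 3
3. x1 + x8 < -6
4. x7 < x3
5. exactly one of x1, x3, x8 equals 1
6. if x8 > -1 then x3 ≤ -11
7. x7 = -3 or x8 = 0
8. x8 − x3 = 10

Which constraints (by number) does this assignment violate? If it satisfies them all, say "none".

1. x7 = -3 > -4, so we need x1 ≤ -4; x1 = -6 ≤ -4  OK
2. |1 − (-3)| = 4; 4 > 3, exceeds bound 3  FAIL
3. x1 + x8 = -6 + 1 = -5; -5 ≥ -6, bound -6 not met  FAIL
4. x7 = -3, x3 = -9; -3 ≥ -9 (want <)  FAIL
5. x1=-6, x3=-9, x8=1; 1 of them equals 1  OK
6. x8 = 1 > -1, so we need x3 ≤ -11; but x3 = -9 > -11  FAIL
7. x7 = -3 = -3 (first disjunct)  OK
8. x8 − x3 = 1 − (-9) = 10  OK

No — constraints 2, 3, 4, 6 are not satisfied.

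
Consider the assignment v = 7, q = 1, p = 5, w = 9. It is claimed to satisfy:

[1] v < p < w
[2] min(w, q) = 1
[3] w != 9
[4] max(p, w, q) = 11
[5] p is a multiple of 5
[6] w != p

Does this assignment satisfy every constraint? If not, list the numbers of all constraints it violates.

Constraints 1, 3, and 4 do not hold.

[1] values 7, 5, 9; v = 7 is not < p = 5 — violated.
[2] min(9, 1) = 1 — satisfied.
[3] w = 9, but 9 is required to differ — violated.
[4] max(5, 9, 1) = 9, not 11 — violated.
[5] 5 / 5 = 1, so 5 divides 5 — satisfied.
[6] w = 9, p = 5; distinct — satisfied.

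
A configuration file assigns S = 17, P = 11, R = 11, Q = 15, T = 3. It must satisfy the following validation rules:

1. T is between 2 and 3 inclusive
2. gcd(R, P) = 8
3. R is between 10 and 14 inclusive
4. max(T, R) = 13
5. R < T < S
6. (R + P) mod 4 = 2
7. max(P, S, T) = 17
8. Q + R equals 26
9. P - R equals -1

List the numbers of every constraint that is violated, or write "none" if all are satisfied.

1. T = 3 lies in [2, 3] — satisfied.
2. gcd(11, 11) = 11, not 8 — violated.
3. R = 11 lies in [10, 14] — satisfied.
4. max(3, 11) = 11, not 13 — violated.
5. values 11, 3, 17; R = 11 is not < T = 3 — violated.
6. R + P = 22; 22 mod 4 = 2 — satisfied.
7. max(11, 17, 3) = 17 — satisfied.
8. Q + R = 15 + 11 = 26 — satisfied.
9. P - R = 11 - 11 = 0, not -1 — violated.

Constraints 2, 4, 5, and 9 are violated.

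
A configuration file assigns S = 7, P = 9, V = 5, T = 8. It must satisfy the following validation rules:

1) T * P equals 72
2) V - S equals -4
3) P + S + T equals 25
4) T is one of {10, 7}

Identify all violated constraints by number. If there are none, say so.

1) T * P = 8 * 9 = 72  OK
2) V - S = 5 - 7 = -2, not -4  FAIL
3) P + S + T = 9 + 7 + 8 = 24, not 25  FAIL
4) T = 8 is not in {10, 7}  FAIL

No — constraints 2, 3, 4 are not satisfied.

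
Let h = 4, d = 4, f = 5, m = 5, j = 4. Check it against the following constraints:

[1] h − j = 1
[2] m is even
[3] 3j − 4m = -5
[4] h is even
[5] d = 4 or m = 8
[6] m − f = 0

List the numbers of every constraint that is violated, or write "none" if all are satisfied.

[1] h − j = 4 − 4 = 0, not 1  FAIL
[2] m = 5 is odd  FAIL
[3] 3j − 4m = 3(4) − 4(5) = -8, not -5  FAIL
[4] h = 4 is even  OK
[5] d = 4 = 4 (first disjunct)  OK
[6] m − f = 5 − 5 = 0  OK

Constraints 1, 2, and 3 do not hold.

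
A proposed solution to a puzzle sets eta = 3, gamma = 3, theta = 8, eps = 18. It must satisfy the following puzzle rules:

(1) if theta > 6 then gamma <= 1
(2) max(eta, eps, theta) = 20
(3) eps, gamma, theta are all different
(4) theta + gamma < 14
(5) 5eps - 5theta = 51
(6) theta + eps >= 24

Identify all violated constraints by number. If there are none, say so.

(1) theta = 8 > 6, so we need gamma ≤ 1; but gamma = 3 > 1 — fails.
(2) max(3, 18, 8) = 18, not 20 — fails.
(3) values 18, 3, 8 are pairwise distinct — holds.
(4) theta + gamma = 8 + 3 = 11; 11 < 14 — holds.
(5) 5eps - 5theta = 5(18) - 5(8) = 50, not 51 — fails.
(6) theta + eps = 8 + 18 = 26; 26 ≥ 24 — holds.

Constraints 1, 2, and 5 do not hold.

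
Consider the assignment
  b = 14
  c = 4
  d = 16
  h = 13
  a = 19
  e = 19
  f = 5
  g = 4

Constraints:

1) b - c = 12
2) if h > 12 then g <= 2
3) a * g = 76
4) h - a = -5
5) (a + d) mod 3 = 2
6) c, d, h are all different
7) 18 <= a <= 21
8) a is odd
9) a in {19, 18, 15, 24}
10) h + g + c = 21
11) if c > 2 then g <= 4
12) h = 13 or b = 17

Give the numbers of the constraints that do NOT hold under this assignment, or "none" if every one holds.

Constraints 1, 2, and 4 are violated.

1) b - c = 14 - 4 = 10, not 12  ✗
2) h = 13 > 12, so we need g ≤ 2; but g = 4 > 2  ✗
3) a * g = 19 * 4 = 76  ✓
4) h - a = 13 - 19 = -6, not -5  ✗
5) a + d = 35; 35 mod 3 = 2  ✓
6) values 4, 16, 13 are pairwise distinct  ✓
7) a = 19 lies in [18, 21]  ✓
8) a = 19 is odd  ✓
9) a = 19 is in {19, 18, 15, 24}  ✓
10) h + g + c = 13 + 4 + 4 = 21  ✓
11) c = 4 > 2, so we need g ≤ 4; g = 4 ≤ 4  ✓
12) h = 13 = 13 (first disjunct)  ✓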